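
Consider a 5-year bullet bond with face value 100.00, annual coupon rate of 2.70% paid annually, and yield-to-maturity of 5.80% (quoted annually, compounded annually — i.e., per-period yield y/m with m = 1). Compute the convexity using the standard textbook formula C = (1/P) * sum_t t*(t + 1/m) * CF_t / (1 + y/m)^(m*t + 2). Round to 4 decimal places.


Coupon per period c = face * coupon_rate / m = 2.700000
Periods per year m = 1; per-period yield y/m = 0.058000
Number of cashflows N = 5
Cashflows (t years, CF_t, discount factor 1/(1+y/m)^(m*t), PV):
  t = 1.0000: CF_t = 2.700000, DF = 0.945180, PV = 2.551985
  t = 2.0000: CF_t = 2.700000, DF = 0.893364, PV = 2.412084
  t = 3.0000: CF_t = 2.700000, DF = 0.844390, PV = 2.279853
  t = 4.0000: CF_t = 2.700000, DF = 0.798100, PV = 2.154870
  t = 5.0000: CF_t = 102.700000, DF = 0.754348, PV = 77.471525
Price P = sum_t PV_t = 86.870317
Convexity numerator sum_t t*(t + 1/m) * CF_t / (1+y/m)^(m*t + 2):
  t = 1.0000: term = 4.559705
  t = 2.0000: term = 12.929221
  t = 3.0000: term = 24.440871
  t = 4.0000: term = 38.501687
  t = 5.0000: term = 2076.309181
Convexity = (1/P) * sum = 2156.740664 / 86.870317 = 24.827130

Answer: Convexity = 24.8271


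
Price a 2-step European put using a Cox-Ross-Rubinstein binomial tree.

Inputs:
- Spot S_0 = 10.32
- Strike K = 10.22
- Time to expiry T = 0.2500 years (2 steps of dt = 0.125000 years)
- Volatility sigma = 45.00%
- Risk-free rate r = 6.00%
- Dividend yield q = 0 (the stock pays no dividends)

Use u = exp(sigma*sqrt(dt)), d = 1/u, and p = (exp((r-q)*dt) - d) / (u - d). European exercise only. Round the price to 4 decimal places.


Answer: Price = V(0,0) = 0.7119

Derivation:
dt = T/N = 0.125000
u = exp(sigma*sqrt(dt)) = 1.172454; d = 1/u = 0.852912
p = (exp((r-q)*dt) - d) / (u - d) = 0.483868
Discount per step: exp(-r*dt) = 0.992528
Stock lattice S(k, i) with i counting down-moves:
  k=0: S(0,0) = 10.3200
  k=1: S(1,0) = 12.0997; S(1,1) = 8.8021
  k=2: S(2,0) = 14.1864; S(2,1) = 10.3200; S(2,2) = 7.5074
Terminal payoffs V(N, i) = max(K - S_T, 0):
  V(2,0) = 0.000000; V(2,1) = 0.000000; V(2,2) = 2.712626
Backward induction: V(k, i) = exp(-r*dt) * [p * V(k+1, i) + (1-p) * V(k+1, i+1)].
  V(1,0) = exp(-r*dt) * [p*0.000000 + (1-p)*0.000000] = 0.000000
  V(1,1) = exp(-r*dt) * [p*0.000000 + (1-p)*2.712626] = 1.389611
  V(0,0) = exp(-r*dt) * [p*0.000000 + (1-p)*1.389611] = 0.711863


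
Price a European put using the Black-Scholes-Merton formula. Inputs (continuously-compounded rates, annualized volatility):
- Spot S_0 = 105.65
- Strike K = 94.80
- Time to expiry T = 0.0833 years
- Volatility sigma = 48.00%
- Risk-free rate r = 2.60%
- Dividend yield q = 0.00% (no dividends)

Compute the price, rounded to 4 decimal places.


d1 = (ln(S/K) + (r - q + 0.5*sigma^2) * T) / (sigma * sqrt(T)) = 0.86709586
d2 = d1 - sigma * sqrt(T) = 0.72855951
exp(-rT) = 0.99783654; exp(-qT) = 1.00000000
P = K * exp(-rT) * N(-d2) - S_0 * exp(-qT) * N(-d1)
N(-d1) = 0.19294474; N(-d2) = 0.23313558
P = 94.8000 * 0.99783654 * 0.23313558 - 105.6500 * 1.00000000 * 0.19294474 = 1.6688

Answer: Price = 1.6688


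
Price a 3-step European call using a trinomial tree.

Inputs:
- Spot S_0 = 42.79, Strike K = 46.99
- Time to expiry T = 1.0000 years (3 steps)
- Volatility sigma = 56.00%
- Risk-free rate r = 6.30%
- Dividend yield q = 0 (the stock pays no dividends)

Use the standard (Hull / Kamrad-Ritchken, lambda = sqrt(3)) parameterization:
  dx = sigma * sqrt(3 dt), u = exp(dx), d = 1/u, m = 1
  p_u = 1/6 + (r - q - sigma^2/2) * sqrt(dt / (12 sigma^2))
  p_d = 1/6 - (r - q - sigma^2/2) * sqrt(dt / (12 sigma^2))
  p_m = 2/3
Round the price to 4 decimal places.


Answer: Price = V(0,0) = 8.6451

Derivation:
dt = T/N = 0.333333; dx = sigma*sqrt(3*dt) = 0.560000
u = exp(dx) = 1.750673; d = 1/u = 0.571209
p_u = 0.138750, p_m = 0.666667, p_d = 0.194583
Discount per step: exp(-r*dt) = 0.979219
Stock lattice S(k, j) with j the centered position index:
  k=0: S(0,+0) = 42.7900
  k=1: S(1,-1) = 24.4420; S(1,+0) = 42.7900; S(1,+1) = 74.9113
  k=2: S(2,-2) = 13.9615; S(2,-1) = 24.4420; S(2,+0) = 42.7900; S(2,+1) = 74.9113; S(2,+2) = 131.1451
  k=3: S(3,-3) = 7.9749; S(3,-2) = 13.9615; S(3,-1) = 24.4420; S(3,+0) = 42.7900; S(3,+1) = 74.9113; S(3,+2) = 131.1451; S(3,+3) = 229.5921
Terminal payoffs V(N, j) = max(S_T - K, 0):
  V(3,-3) = 0.000000; V(3,-2) = 0.000000; V(3,-1) = 0.000000; V(3,+0) = 0.000000; V(3,+1) = 27.921276; V(3,+2) = 84.155111; V(3,+3) = 182.602140
Backward induction: V(k, j) = exp(-r*dt) * [p_u * V(k+1, j+1) + p_m * V(k+1, j) + p_d * V(k+1, j-1)]
  V(2,-2) = exp(-r*dt) * [p_u*0.000000 + p_m*0.000000 + p_d*0.000000] = 0.000000
  V(2,-1) = exp(-r*dt) * [p_u*0.000000 + p_m*0.000000 + p_d*0.000000] = 0.000000
  V(2,+0) = exp(-r*dt) * [p_u*27.921276 + p_m*0.000000 + p_d*0.000000] = 3.793570
  V(2,+1) = exp(-r*dt) * [p_u*84.155111 + p_m*27.921276 + p_d*0.000000] = 29.661234
  V(2,+2) = exp(-r*dt) * [p_u*182.602140 + p_m*84.155111 + p_d*27.921276] = 85.067170
  V(1,-1) = exp(-r*dt) * [p_u*3.793570 + p_m*0.000000 + p_d*0.000000] = 0.515420
  V(1,+0) = exp(-r*dt) * [p_u*29.661234 + p_m*3.793570 + p_d*0.000000] = 6.506462
  V(1,+1) = exp(-r*dt) * [p_u*85.067170 + p_m*29.661234 + p_d*3.793570] = 31.643844
  V(0,+0) = exp(-r*dt) * [p_u*31.643844 + p_m*6.506462 + p_d*0.515420] = 8.645051


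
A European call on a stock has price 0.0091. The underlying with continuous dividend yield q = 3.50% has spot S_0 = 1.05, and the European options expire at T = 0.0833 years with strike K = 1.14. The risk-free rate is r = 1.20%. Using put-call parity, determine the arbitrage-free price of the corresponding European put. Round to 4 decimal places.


Answer: Put price = 0.1010

Derivation:
Put-call parity: C - P = S_0 * exp(-qT) - K * exp(-rT).
S_0 * exp(-qT) = 1.0500 * 0.99708875 = 1.04694318
K * exp(-rT) = 1.1400 * 0.99900090 = 1.13886103
P = C - S*exp(-qT) + K*exp(-rT)
P = 0.0091 - 1.04694318 + 1.13886103 = 0.1010


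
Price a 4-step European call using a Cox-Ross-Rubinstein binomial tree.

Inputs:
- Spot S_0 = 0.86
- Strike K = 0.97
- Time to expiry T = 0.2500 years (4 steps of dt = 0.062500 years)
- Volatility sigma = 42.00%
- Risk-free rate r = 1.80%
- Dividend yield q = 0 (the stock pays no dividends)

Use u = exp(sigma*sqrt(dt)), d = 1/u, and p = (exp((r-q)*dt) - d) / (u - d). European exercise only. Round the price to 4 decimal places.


Answer: Price = V(0,0) = 0.0385

Derivation:
dt = T/N = 0.062500
u = exp(sigma*sqrt(dt)) = 1.110711; d = 1/u = 0.900325
p = (exp((r-q)*dt) - d) / (u - d) = 0.479124
Discount per step: exp(-r*dt) = 0.998876
Stock lattice S(k, i) with i counting down-moves:
  k=0: S(0,0) = 0.8600
  k=1: S(1,0) = 0.9552; S(1,1) = 0.7743
  k=2: S(2,0) = 1.0610; S(2,1) = 0.8600; S(2,2) = 0.6971
  k=3: S(3,0) = 1.1784; S(3,1) = 0.9552; S(3,2) = 0.7743; S(3,3) = 0.6276
  k=4: S(4,0) = 1.3089; S(4,1) = 1.0610; S(4,2) = 0.8600; S(4,3) = 0.6971; S(4,4) = 0.5651
Terminal payoffs V(N, i) = max(S_T - K, 0):
  V(4,0) = 0.338887; V(4,1) = 0.090963; V(4,2) = 0.000000; V(4,3) = 0.000000; V(4,4) = 0.000000
Backward induction: V(k, i) = exp(-r*dt) * [p * V(k+1, i) + (1-p) * V(k+1, i+1)].
  V(3,0) = exp(-r*dt) * [p*0.338887 + (1-p)*0.090963] = 0.209514
  V(3,1) = exp(-r*dt) * [p*0.090963 + (1-p)*0.000000] = 0.043534
  V(3,2) = exp(-r*dt) * [p*0.000000 + (1-p)*0.000000] = 0.000000
  V(3,3) = exp(-r*dt) * [p*0.000000 + (1-p)*0.000000] = 0.000000
  V(2,0) = exp(-r*dt) * [p*0.209514 + (1-p)*0.043534] = 0.122920
  V(2,1) = exp(-r*dt) * [p*0.043534 + (1-p)*0.000000] = 0.020835
  V(2,2) = exp(-r*dt) * [p*0.000000 + (1-p)*0.000000] = 0.000000
  V(1,0) = exp(-r*dt) * [p*0.122920 + (1-p)*0.020835] = 0.069668
  V(1,1) = exp(-r*dt) * [p*0.020835 + (1-p)*0.000000] = 0.009971
  V(0,0) = exp(-r*dt) * [p*0.069668 + (1-p)*0.009971] = 0.038530


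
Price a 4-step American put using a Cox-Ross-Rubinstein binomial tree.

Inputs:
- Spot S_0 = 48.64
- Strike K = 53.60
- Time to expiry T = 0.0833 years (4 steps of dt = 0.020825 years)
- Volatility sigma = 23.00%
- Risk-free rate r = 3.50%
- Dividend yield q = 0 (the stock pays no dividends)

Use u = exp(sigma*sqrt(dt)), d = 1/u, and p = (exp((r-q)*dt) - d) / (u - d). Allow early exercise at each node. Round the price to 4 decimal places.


Answer: Price = V(0,0) = 5.0104

Derivation:
dt = T/N = 0.020825
u = exp(sigma*sqrt(dt)) = 1.033748; d = 1/u = 0.967354
p = (exp((r-q)*dt) - d) / (u - d) = 0.502685
Discount per step: exp(-r*dt) = 0.999271
Stock lattice S(k, i) with i counting down-moves:
  k=0: S(0,0) = 48.6400
  k=1: S(1,0) = 50.2815; S(1,1) = 47.0521
  k=2: S(2,0) = 51.9784; S(2,1) = 48.6400; S(2,2) = 45.5160
  k=3: S(3,0) = 53.7326; S(3,1) = 50.2815; S(3,2) = 47.0521; S(3,3) = 44.0301
  k=4: S(4,0) = 55.5459; S(4,1) = 51.9784; S(4,2) = 48.6400; S(4,3) = 45.5160; S(4,4) = 42.5927
Terminal payoffs V(N, i) = max(K - S_T, 0):
  V(4,0) = 0.000000; V(4,1) = 1.621600; V(4,2) = 4.960000; V(4,3) = 8.083985; V(4,4) = 11.007327
Backward induction: V(k, i) = exp(-r*dt) * [p * V(k+1, i) + (1-p) * V(k+1, i+1)]; then take max(V_cont, immediate exercise) for American.
  V(3,0) = exp(-r*dt) * [p*0.000000 + (1-p)*1.621600] = 0.805859; exercise = 0.000000; V(3,0) = max -> 0.805859
  V(3,1) = exp(-r*dt) * [p*1.621600 + (1-p)*4.960000] = 3.279445; exercise = 3.318499; V(3,1) = max -> 3.318499
  V(3,2) = exp(-r*dt) * [p*4.960000 + (1-p)*8.083985] = 6.508859; exercise = 6.547912; V(3,2) = max -> 6.547912
  V(3,3) = exp(-r*dt) * [p*8.083985 + (1-p)*11.007327] = 9.530858; exercise = 9.569911; V(3,3) = max -> 9.569911
  V(2,0) = exp(-r*dt) * [p*0.805859 + (1-p)*3.318499] = 2.053935; exercise = 1.621600; V(2,0) = max -> 2.053935
  V(2,1) = exp(-r*dt) * [p*3.318499 + (1-p)*6.547912] = 4.920947; exercise = 4.960000; V(2,1) = max -> 4.960000
  V(2,2) = exp(-r*dt) * [p*6.547912 + (1-p)*9.569911] = 8.044932; exercise = 8.083985; V(2,2) = max -> 8.083985
  V(1,0) = exp(-r*dt) * [p*2.053935 + (1-p)*4.960000] = 3.496615; exercise = 3.318499; V(1,0) = max -> 3.496615
  V(1,1) = exp(-r*dt) * [p*4.960000 + (1-p)*8.083985] = 6.508859; exercise = 6.547912; V(1,1) = max -> 6.547912
  V(0,0) = exp(-r*dt) * [p*3.496615 + (1-p)*6.547912] = 5.010418; exercise = 4.960000; V(0,0) = max -> 5.010418


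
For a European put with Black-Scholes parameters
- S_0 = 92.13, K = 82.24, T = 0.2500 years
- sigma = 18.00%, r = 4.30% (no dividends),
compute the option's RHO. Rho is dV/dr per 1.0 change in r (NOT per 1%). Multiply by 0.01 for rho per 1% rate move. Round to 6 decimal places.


Answer: Rho = -1.845676

Derivation:
d1 = 1.4262091268; d2 = 1.3362091268
phi(d1) = 0.1442835570; exp(-qT) = 1.0000000000; exp(-rT) = 0.9893075748
N(-d2) = 0.0907404644
Rho = -K*T*exp(-rT)*N(-d2) = -82.2400 * 0.2500 * 0.9893075748 * 0.0907404644 = -1.845676


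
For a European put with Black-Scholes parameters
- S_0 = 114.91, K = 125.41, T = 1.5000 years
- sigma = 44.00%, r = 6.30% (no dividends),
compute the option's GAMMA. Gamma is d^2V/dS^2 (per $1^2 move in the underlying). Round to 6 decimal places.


Answer: Gamma = 0.006190

Derivation:
d1 = 0.2825464956; d2 = -0.2563412478
phi(d1) = 0.3833316283; exp(-qT) = 1.0000000000; exp(-rT) = 0.9098277346
Gamma = exp(-qT) * phi(d1) / (S * sigma * sqrt(T)) = 1.0000000000 * 0.3833316283 / (114.9100 * 0.4400 * 1.2247448714) = 0.006190


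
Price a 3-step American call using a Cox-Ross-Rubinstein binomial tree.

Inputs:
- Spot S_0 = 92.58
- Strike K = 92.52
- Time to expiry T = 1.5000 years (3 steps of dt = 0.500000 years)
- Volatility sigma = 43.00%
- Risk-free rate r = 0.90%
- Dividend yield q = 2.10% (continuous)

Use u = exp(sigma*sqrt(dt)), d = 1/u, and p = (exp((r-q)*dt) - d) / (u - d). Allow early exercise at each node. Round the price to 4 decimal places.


dt = T/N = 0.500000
u = exp(sigma*sqrt(dt)) = 1.355345; d = 1/u = 0.737820
p = (exp((r-q)*dt) - d) / (u - d) = 0.414879
Discount per step: exp(-r*dt) = 0.995510
Stock lattice S(k, i) with i counting down-moves:
  k=0: S(0,0) = 92.5800
  k=1: S(1,0) = 125.4778; S(1,1) = 68.3073
  k=2: S(2,0) = 170.0657; S(2,1) = 92.5800; S(2,2) = 50.3985
  k=3: S(3,0) = 230.4977; S(3,1) = 125.4778; S(3,2) = 68.3073; S(3,3) = 37.1850
Terminal payoffs V(N, i) = max(S_T - K, 0):
  V(3,0) = 137.977700; V(3,1) = 32.957825; V(3,2) = 0.000000; V(3,3) = 0.000000
Backward induction: V(k, i) = exp(-r*dt) * [p * V(k+1, i) + (1-p) * V(k+1, i+1)]; then take max(V_cont, immediate exercise) for American.
  V(2,0) = exp(-r*dt) * [p*137.977700 + (1-p)*32.957825] = 76.184780; exercise = 77.545723; V(2,0) = max -> 77.545723
  V(2,1) = exp(-r*dt) * [p*32.957825 + (1-p)*0.000000] = 13.612123; exercise = 0.060000; V(2,1) = max -> 13.612123
  V(2,2) = exp(-r*dt) * [p*0.000000 + (1-p)*0.000000] = 0.000000; exercise = 0.000000; V(2,2) = max -> 0.000000
  V(1,0) = exp(-r*dt) * [p*77.545723 + (1-p)*13.612123] = 39.956632; exercise = 32.957825; V(1,0) = max -> 39.956632
  V(1,1) = exp(-r*dt) * [p*13.612123 + (1-p)*0.000000] = 5.622030; exercise = 0.000000; V(1,1) = max -> 5.622030
  V(0,0) = exp(-r*dt) * [p*39.956632 + (1-p)*5.622030] = 19.777541; exercise = 0.060000; V(0,0) = max -> 19.777541

Answer: Price = V(0,0) = 19.7775


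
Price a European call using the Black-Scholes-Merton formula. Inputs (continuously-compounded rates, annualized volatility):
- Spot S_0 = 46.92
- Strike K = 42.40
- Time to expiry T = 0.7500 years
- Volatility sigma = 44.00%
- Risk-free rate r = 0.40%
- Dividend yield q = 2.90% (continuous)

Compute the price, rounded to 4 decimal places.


Answer: Price = 8.6349

Derivation:
d1 = (ln(S/K) + (r - q + 0.5*sigma^2) * T) / (sigma * sqrt(T)) = 0.40715177
d2 = d1 - sigma * sqrt(T) = 0.02610059
exp(-rT) = 0.99700450; exp(-qT) = 0.97848483
C = S_0 * exp(-qT) * N(d1) - K * exp(-rT) * N(d2)
N(d1) = 0.65805174; N(d2) = 0.51041145
C = 46.9200 * 0.97848483 * 0.65805174 - 42.4000 * 0.99700450 * 0.51041145 = 8.6349


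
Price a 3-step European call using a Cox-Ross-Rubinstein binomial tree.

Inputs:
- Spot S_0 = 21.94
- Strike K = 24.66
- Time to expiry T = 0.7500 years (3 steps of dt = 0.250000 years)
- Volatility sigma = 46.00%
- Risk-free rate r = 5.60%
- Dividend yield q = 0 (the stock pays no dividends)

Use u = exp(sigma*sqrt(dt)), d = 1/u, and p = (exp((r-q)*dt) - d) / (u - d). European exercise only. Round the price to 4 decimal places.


dt = T/N = 0.250000
u = exp(sigma*sqrt(dt)) = 1.258600; d = 1/u = 0.794534
p = (exp((r-q)*dt) - d) / (u - d) = 0.473132
Discount per step: exp(-r*dt) = 0.986098
Stock lattice S(k, i) with i counting down-moves:
  k=0: S(0,0) = 21.9400
  k=1: S(1,0) = 27.6137; S(1,1) = 17.4321
  k=2: S(2,0) = 34.7546; S(2,1) = 21.9400; S(2,2) = 13.8504
  k=3: S(3,0) = 43.7421; S(3,1) = 27.6137; S(3,2) = 17.4321; S(3,3) = 11.0046
Terminal payoffs V(N, i) = max(S_T - K, 0):
  V(3,0) = 19.082119; V(3,1) = 2.953684; V(3,2) = 0.000000; V(3,3) = 0.000000
Backward induction: V(k, i) = exp(-r*dt) * [p * V(k+1, i) + (1-p) * V(k+1, i+1)].
  V(2,0) = exp(-r*dt) * [p*19.082119 + (1-p)*2.953684] = 10.437418
  V(2,1) = exp(-r*dt) * [p*2.953684 + (1-p)*0.000000] = 1.378055
  V(2,2) = exp(-r*dt) * [p*0.000000 + (1-p)*0.000000] = 0.000000
  V(1,0) = exp(-r*dt) * [p*10.437418 + (1-p)*1.378055] = 5.585585
  V(1,1) = exp(-r*dt) * [p*1.378055 + (1-p)*0.000000] = 0.642938
  V(0,0) = exp(-r*dt) * [p*5.585585 + (1-p)*0.642938] = 2.940015

Answer: Price = V(0,0) = 2.9400


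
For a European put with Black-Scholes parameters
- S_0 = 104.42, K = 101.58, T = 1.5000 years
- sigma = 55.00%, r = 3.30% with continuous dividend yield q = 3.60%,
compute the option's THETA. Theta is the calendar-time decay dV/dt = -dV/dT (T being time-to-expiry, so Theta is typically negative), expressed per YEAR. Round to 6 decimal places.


d1 = 0.3710599332; d2 = -0.3025497460
phi(d1) = 0.3724020346; exp(-qT) = 0.9474321065; exp(-rT) = 0.9517051581
Theta = -S*exp(-qT)*phi(d1)*sigma/(2*sqrt(T)) + r*K*exp(-rT)*N(-d2) - q*S*exp(-qT)*N(-d1)
N(-d1) = 0.3552964464; N(-d2) = 0.6188834914; sqrt(T) = 1.2247448714
Term 1 = -104.4200 * 0.9474321065 * 0.3724020346 * 0.5500 / (2 * 1.2247448714) = -8.2723880050
Term 2 = 0.0330 * 101.5800 * 0.9517051581 * 0.6188834914 = 1.9743923954
Term 3 = -0.0360 * 104.4200 * 0.9474321065 * 0.3552964464 = -1.2653921951
Theta = -8.2723880050 + (1.9743923954) + (-1.2653921951) = -7.563388

Answer: Theta = -7.563388


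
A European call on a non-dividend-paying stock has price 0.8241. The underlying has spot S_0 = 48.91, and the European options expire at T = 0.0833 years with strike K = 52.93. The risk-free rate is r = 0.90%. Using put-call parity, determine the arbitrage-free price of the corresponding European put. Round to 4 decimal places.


Answer: Put price = 4.8044

Derivation:
Put-call parity: C - P = S_0 * exp(-qT) - K * exp(-rT).
S_0 * exp(-qT) = 48.9100 * 1.00000000 = 48.91000000
K * exp(-rT) = 52.9300 * 0.99925058 = 52.89033325
P = C - S*exp(-qT) + K*exp(-rT)
P = 0.8241 - 48.91000000 + 52.89033325 = 4.8044


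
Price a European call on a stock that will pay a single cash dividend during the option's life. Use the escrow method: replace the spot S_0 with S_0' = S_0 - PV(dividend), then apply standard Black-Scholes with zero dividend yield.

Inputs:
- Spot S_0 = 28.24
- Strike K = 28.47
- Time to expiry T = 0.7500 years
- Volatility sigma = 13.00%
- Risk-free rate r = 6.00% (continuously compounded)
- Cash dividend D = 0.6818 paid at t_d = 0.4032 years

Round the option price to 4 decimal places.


PV(D) = D * exp(-r * t_d) = 0.6818 * 0.97609828 = 0.66550381
S_0' = S_0 - PV(D) = 28.2400 - 0.66550381 = 27.57449619
d1 = (ln(S_0'/K) + (r + sigma^2/2)*T) / (sigma*sqrt(T)) = 0.17212049
d2 = d1 - sigma*sqrt(T) = 0.05953719
exp(-rT) = 0.95599748
N(d1) = 0.56832860; N(d2) = 0.52373788
C = S_0' * N(d1) - K * exp(-rT) * N(d2) = 27.57449619 * 0.56832860 - 28.4700 * 0.95599748 * 0.52373788 = 1.4167

Answer: Price = 1.4167


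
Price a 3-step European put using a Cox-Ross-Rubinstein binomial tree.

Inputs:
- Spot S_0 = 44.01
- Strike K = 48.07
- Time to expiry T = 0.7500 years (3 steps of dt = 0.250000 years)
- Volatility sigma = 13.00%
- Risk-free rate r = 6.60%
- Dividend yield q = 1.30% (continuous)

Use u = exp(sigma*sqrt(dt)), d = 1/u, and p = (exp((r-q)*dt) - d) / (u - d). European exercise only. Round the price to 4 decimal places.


dt = T/N = 0.250000
u = exp(sigma*sqrt(dt)) = 1.067159; d = 1/u = 0.937067
p = (exp((r-q)*dt) - d) / (u - d) = 0.586285
Discount per step: exp(-r*dt) = 0.983635
Stock lattice S(k, i) with i counting down-moves:
  k=0: S(0,0) = 44.0100
  k=1: S(1,0) = 46.9657; S(1,1) = 41.2403
  k=2: S(2,0) = 50.1198; S(2,1) = 44.0100; S(2,2) = 38.6450
  k=3: S(3,0) = 53.4858; S(3,1) = 46.9657; S(3,2) = 41.2403; S(3,3) = 36.2130
Terminal payoffs V(N, i) = max(K - S_T, 0):
  V(3,0) = 0.000000; V(3,1) = 1.104331; V(3,2) = 6.829661; V(3,3) = 11.857047
Backward induction: V(k, i) = exp(-r*dt) * [p * V(k+1, i) + (1-p) * V(k+1, i+1)].
  V(2,0) = exp(-r*dt) * [p*0.000000 + (1-p)*1.104331] = 0.449402
  V(2,1) = exp(-r*dt) * [p*1.104331 + (1-p)*6.829661] = 3.416153
  V(2,2) = exp(-r*dt) * [p*6.829661 + (1-p)*11.857047] = 8.763765
  V(1,0) = exp(-r*dt) * [p*0.449402 + (1-p)*3.416153] = 1.649352
  V(1,1) = exp(-r*dt) * [p*3.416153 + (1-p)*8.763765] = 5.536432
  V(0,0) = exp(-r*dt) * [p*1.649352 + (1-p)*5.536432] = 3.204188

Answer: Price = V(0,0) = 3.2042


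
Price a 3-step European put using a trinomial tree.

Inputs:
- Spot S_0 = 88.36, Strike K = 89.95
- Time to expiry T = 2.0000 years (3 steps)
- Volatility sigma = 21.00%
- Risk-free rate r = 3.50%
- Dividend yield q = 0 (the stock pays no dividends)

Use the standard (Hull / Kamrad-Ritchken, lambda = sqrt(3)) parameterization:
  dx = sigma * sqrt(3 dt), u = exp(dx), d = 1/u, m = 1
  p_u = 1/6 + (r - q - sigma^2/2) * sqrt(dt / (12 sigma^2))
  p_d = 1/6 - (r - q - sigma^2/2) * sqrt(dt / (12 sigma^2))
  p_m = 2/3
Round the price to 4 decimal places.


Answer: Price = V(0,0) = 7.4352

Derivation:
dt = T/N = 0.666667; dx = sigma*sqrt(3*dt) = 0.296985
u = exp(dx) = 1.345795; d = 1/u = 0.743055
p_u = 0.181202, p_m = 0.666667, p_d = 0.152132
Discount per step: exp(-r*dt) = 0.976937
Stock lattice S(k, j) with j the centered position index:
  k=0: S(0,+0) = 88.3600
  k=1: S(1,-1) = 65.6564; S(1,+0) = 88.3600; S(1,+1) = 118.9144
  k=2: S(2,-2) = 48.7863; S(2,-1) = 65.6564; S(2,+0) = 88.3600; S(2,+1) = 118.9144; S(2,+2) = 160.0344
  k=3: S(3,-3) = 36.2509; S(3,-2) = 48.7863; S(3,-1) = 65.6564; S(3,+0) = 88.3600; S(3,+1) = 118.9144; S(3,+2) = 160.0344; S(3,+3) = 215.3735
Terminal payoffs V(N, j) = max(K - S_T, 0):
  V(3,-3) = 53.699077; V(3,-2) = 41.163693; V(3,-1) = 24.293636; V(3,+0) = 1.590000; V(3,+1) = 0.000000; V(3,+2) = 0.000000; V(3,+3) = 0.000000
Backward induction: V(k, j) = exp(-r*dt) * [p_u * V(k+1, j+1) + p_m * V(k+1, j) + p_d * V(k+1, j-1)]
  V(2,-2) = exp(-r*dt) * [p_u*24.293636 + p_m*41.163693 + p_d*53.699077] = 39.090992
  V(2,-1) = exp(-r*dt) * [p_u*1.590000 + p_m*24.293636 + p_d*41.163693] = 22.221571
  V(2,+0) = exp(-r*dt) * [p_u*0.000000 + p_m*1.590000 + p_d*24.293636] = 4.646147
  V(2,+1) = exp(-r*dt) * [p_u*0.000000 + p_m*0.000000 + p_d*1.590000] = 0.236311
  V(2,+2) = exp(-r*dt) * [p_u*0.000000 + p_m*0.000000 + p_d*0.000000] = 0.000000
  V(1,-1) = exp(-r*dt) * [p_u*4.646147 + p_m*22.221571 + p_d*39.090992] = 21.105008
  V(1,+0) = exp(-r*dt) * [p_u*0.236311 + p_m*4.646147 + p_d*22.221571] = 6.370465
  V(1,+1) = exp(-r*dt) * [p_u*0.000000 + p_m*0.236311 + p_d*4.646147] = 0.844432
  V(0,+0) = exp(-r*dt) * [p_u*0.844432 + p_m*6.370465 + p_d*21.105008] = 7.435202


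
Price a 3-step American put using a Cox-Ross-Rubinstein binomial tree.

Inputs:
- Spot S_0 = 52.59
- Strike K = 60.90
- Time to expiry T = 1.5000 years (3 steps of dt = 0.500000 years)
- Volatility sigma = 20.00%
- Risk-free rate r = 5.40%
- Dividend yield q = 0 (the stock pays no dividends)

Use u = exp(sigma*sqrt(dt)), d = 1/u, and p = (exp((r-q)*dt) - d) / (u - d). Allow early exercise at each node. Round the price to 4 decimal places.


Answer: Price = V(0,0) = 8.4921

Derivation:
dt = T/N = 0.500000
u = exp(sigma*sqrt(dt)) = 1.151910; d = 1/u = 0.868123
p = (exp((r-q)*dt) - d) / (u - d) = 0.561141
Discount per step: exp(-r*dt) = 0.973361
Stock lattice S(k, i) with i counting down-moves:
  k=0: S(0,0) = 52.5900
  k=1: S(1,0) = 60.5789; S(1,1) = 45.6546
  k=2: S(2,0) = 69.7815; S(2,1) = 52.5900; S(2,2) = 39.6338
  k=3: S(3,0) = 80.3820; S(3,1) = 60.5789; S(3,2) = 45.6546; S(3,3) = 34.4071
Terminal payoffs V(N, i) = max(K - S_T, 0):
  V(3,0) = 0.000000; V(3,1) = 0.321058; V(3,2) = 15.245388; V(3,3) = 26.492935
Backward induction: V(k, i) = exp(-r*dt) * [p * V(k+1, i) + (1-p) * V(k+1, i+1)]; then take max(V_cont, immediate exercise) for American.
  V(2,0) = exp(-r*dt) * [p*0.000000 + (1-p)*0.321058] = 0.137146; exercise = 0.000000; V(2,0) = max -> 0.137146
  V(2,1) = exp(-r*dt) * [p*0.321058 + (1-p)*15.245388] = 6.687700; exercise = 8.310000; V(2,1) = max -> 8.310000
  V(2,2) = exp(-r*dt) * [p*15.245388 + (1-p)*26.492935] = 19.643861; exercise = 21.266161; V(2,2) = max -> 21.266161
  V(1,0) = exp(-r*dt) * [p*0.137146 + (1-p)*8.310000] = 3.624673; exercise = 0.321058; V(1,0) = max -> 3.624673
  V(1,1) = exp(-r*dt) * [p*8.310000 + (1-p)*21.266161] = 13.623088; exercise = 15.245388; V(1,1) = max -> 15.245388
  V(0,0) = exp(-r*dt) * [p*3.624673 + (1-p)*15.245388] = 8.492112; exercise = 8.310000; V(0,0) = max -> 8.492112


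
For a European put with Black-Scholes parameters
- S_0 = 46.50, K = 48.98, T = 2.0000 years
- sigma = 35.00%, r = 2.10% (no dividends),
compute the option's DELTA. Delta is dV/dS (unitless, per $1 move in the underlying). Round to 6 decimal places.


Answer: Delta = -0.410070

Derivation:
d1 = 0.2273656622; d2 = -0.2676090847
phi(d1) = 0.3887627163; exp(-qT) = 1.0000000000; exp(-rT) = 0.9588697806
N(-d1) = 0.4100697094
Delta = -exp(-qT) * N(-d1) = -1.0000000000 * 0.4100697094 = -0.410070


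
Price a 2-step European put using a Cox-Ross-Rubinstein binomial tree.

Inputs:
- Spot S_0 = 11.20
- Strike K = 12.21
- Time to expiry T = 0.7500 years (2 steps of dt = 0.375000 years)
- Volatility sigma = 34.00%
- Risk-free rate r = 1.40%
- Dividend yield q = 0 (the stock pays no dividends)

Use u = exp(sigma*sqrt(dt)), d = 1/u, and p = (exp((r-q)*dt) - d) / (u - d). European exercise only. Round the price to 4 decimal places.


dt = T/N = 0.375000
u = exp(sigma*sqrt(dt)) = 1.231468; d = 1/u = 0.812039
p = (exp((r-q)*dt) - d) / (u - d) = 0.460686
Discount per step: exp(-r*dt) = 0.994764
Stock lattice S(k, i) with i counting down-moves:
  k=0: S(0,0) = 11.2000
  k=1: S(1,0) = 13.7924; S(1,1) = 9.0948
  k=2: S(2,0) = 16.9849; S(2,1) = 11.2000; S(2,2) = 7.3854
Terminal payoffs V(N, i) = max(K - S_T, 0):
  V(2,0) = 0.000000; V(2,1) = 1.010000; V(2,2) = 4.824634
Backward induction: V(k, i) = exp(-r*dt) * [p * V(k+1, i) + (1-p) * V(k+1, i+1)].
  V(1,0) = exp(-r*dt) * [p*0.000000 + (1-p)*1.010000] = 0.541855
  V(1,1) = exp(-r*dt) * [p*1.010000 + (1-p)*4.824634] = 3.051226
  V(0,0) = exp(-r*dt) * [p*0.541855 + (1-p)*3.051226] = 1.885272

Answer: Price = V(0,0) = 1.8853


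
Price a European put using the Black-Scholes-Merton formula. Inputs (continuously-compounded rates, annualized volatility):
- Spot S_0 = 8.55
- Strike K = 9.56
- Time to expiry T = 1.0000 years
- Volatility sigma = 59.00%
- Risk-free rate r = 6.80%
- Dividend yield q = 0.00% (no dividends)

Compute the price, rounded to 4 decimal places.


Answer: Price = 2.2241

Derivation:
d1 = (ln(S/K) + (r - q + 0.5*sigma^2) * T) / (sigma * sqrt(T)) = 0.22100603
d2 = d1 - sigma * sqrt(T) = -0.36899397
exp(-rT) = 0.93426047; exp(-qT) = 1.00000000
P = K * exp(-rT) * N(-d2) - S_0 * exp(-qT) * N(-d1)
N(-d1) = 0.41254387; N(-d2) = 0.64393389
P = 9.5600 * 0.93426047 * 0.64393389 - 8.5500 * 1.00000000 * 0.41254387 = 2.2241


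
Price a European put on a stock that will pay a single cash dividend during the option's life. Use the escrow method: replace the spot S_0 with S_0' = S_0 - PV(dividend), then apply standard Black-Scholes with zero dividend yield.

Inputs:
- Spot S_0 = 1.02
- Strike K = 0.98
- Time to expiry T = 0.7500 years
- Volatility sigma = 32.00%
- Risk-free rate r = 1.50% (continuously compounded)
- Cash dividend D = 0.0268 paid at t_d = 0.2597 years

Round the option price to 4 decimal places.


PV(D) = D * exp(-r * t_d) = 0.0268 * 0.99611208 = 0.02669580
S_0' = S_0 - PV(D) = 1.0200 - 0.02669580 = 0.99330420
d1 = (ln(S_0'/K) + (r + sigma^2/2)*T) / (sigma*sqrt(T)) = 0.22781659
d2 = d1 - sigma*sqrt(T) = -0.04931154
exp(-rT) = 0.98881304
N(-d1) = 0.40989441; N(-d2) = 0.51966449
P = K * exp(-rT) * N(-d2) - S_0' * N(-d1) = 0.9800 * 0.98881304 * 0.51966449 - 0.99330420 * 0.40989441 = 0.0964

Answer: Price = 0.0964


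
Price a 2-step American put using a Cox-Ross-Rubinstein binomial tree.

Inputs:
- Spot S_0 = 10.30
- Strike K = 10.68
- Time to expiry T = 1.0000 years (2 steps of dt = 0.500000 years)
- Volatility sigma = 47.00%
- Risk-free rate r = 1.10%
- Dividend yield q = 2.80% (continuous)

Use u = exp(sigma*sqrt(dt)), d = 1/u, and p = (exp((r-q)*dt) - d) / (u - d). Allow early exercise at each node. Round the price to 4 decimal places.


Answer: Price = V(0,0) = 2.0644

Derivation:
dt = T/N = 0.500000
u = exp(sigma*sqrt(dt)) = 1.394227; d = 1/u = 0.717243
p = (exp((r-q)*dt) - d) / (u - d) = 0.405169
Discount per step: exp(-r*dt) = 0.994515
Stock lattice S(k, i) with i counting down-moves:
  k=0: S(0,0) = 10.3000
  k=1: S(1,0) = 14.3605; S(1,1) = 7.3876
  k=2: S(2,0) = 20.0219; S(2,1) = 10.3000; S(2,2) = 5.2987
Terminal payoffs V(N, i) = max(K - S_T, 0):
  V(2,0) = 0.000000; V(2,1) = 0.380000; V(2,2) = 5.381289
Backward induction: V(k, i) = exp(-r*dt) * [p * V(k+1, i) + (1-p) * V(k+1, i+1)]; then take max(V_cont, immediate exercise) for American.
  V(1,0) = exp(-r*dt) * [p*0.000000 + (1-p)*0.380000] = 0.224796; exercise = 0.000000; V(1,0) = max -> 0.224796
  V(1,1) = exp(-r*dt) * [p*0.380000 + (1-p)*5.381289] = 3.336521; exercise = 3.292394; V(1,1) = max -> 3.336521
  V(0,0) = exp(-r*dt) * [p*0.224796 + (1-p)*3.336521] = 2.064362; exercise = 0.380000; V(0,0) = max -> 2.064362


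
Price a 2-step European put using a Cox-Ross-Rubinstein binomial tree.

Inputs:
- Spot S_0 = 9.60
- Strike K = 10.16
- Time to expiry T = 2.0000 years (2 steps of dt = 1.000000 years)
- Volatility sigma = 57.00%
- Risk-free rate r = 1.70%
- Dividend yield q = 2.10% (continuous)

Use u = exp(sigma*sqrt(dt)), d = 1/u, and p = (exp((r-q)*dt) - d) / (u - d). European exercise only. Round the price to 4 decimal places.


dt = T/N = 1.000000
u = exp(sigma*sqrt(dt)) = 1.768267; d = 1/u = 0.565525
p = (exp((r-q)*dt) - d) / (u - d) = 0.357918
Discount per step: exp(-r*dt) = 0.983144
Stock lattice S(k, i) with i counting down-moves:
  k=0: S(0,0) = 9.6000
  k=1: S(1,0) = 16.9754; S(1,1) = 5.4290
  k=2: S(2,0) = 30.0170; S(2,1) = 9.6000; S(2,2) = 3.0703
Terminal payoffs V(N, i) = max(K - S_T, 0):
  V(2,0) = 0.000000; V(2,1) = 0.560000; V(2,2) = 7.089737
Backward induction: V(k, i) = exp(-r*dt) * [p * V(k+1, i) + (1-p) * V(k+1, i+1)].
  V(1,0) = exp(-r*dt) * [p*0.000000 + (1-p)*0.560000] = 0.353505
  V(1,1) = exp(-r*dt) * [p*0.560000 + (1-p)*7.089737] = 4.672517
  V(0,0) = exp(-r*dt) * [p*0.353505 + (1-p)*4.672517] = 3.073962

Answer: Price = V(0,0) = 3.0740


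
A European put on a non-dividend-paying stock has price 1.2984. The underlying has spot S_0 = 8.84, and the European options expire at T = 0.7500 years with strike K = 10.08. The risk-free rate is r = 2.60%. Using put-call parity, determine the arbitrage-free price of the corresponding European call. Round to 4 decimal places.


Answer: Call price = 0.2531

Derivation:
Put-call parity: C - P = S_0 * exp(-qT) - K * exp(-rT).
S_0 * exp(-qT) = 8.8400 * 1.00000000 = 8.84000000
K * exp(-rT) = 10.0800 * 0.98068890 = 9.88534406
C = P + S*exp(-qT) - K*exp(-rT)
C = 1.2984 + 8.84000000 - 9.88534406 = 0.2531


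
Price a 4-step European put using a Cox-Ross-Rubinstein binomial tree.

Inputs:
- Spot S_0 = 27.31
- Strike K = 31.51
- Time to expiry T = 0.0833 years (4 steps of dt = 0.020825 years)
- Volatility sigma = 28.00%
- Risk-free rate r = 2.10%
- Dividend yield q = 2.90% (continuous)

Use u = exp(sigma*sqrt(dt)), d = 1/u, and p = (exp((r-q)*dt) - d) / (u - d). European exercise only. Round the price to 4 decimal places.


dt = T/N = 0.020825
u = exp(sigma*sqrt(dt)) = 1.041234; d = 1/u = 0.960399
p = (exp((r-q)*dt) - d) / (u - d) = 0.487839
Discount per step: exp(-r*dt) = 0.999563
Stock lattice S(k, i) with i counting down-moves:
  k=0: S(0,0) = 27.3100
  k=1: S(1,0) = 28.4361; S(1,1) = 26.2285
  k=2: S(2,0) = 29.6086; S(2,1) = 27.3100; S(2,2) = 25.1898
  k=3: S(3,0) = 30.8295; S(3,1) = 28.4361; S(3,2) = 26.2285; S(3,3) = 24.1923
  k=4: S(4,0) = 32.1007; S(4,1) = 29.6086; S(4,2) = 27.3100; S(4,3) = 25.1898; S(4,4) = 23.2342
Terminal payoffs V(N, i) = max(K - S_T, 0):
  V(4,0) = 0.000000; V(4,1) = 1.901372; V(4,2) = 4.200000; V(4,3) = 6.320177; V(4,4) = 8.275757
Backward induction: V(k, i) = exp(-r*dt) * [p * V(k+1, i) + (1-p) * V(k+1, i+1)].
  V(3,0) = exp(-r*dt) * [p*0.000000 + (1-p)*1.901372] = 0.973383
  V(3,1) = exp(-r*dt) * [p*1.901372 + (1-p)*4.200000] = 3.077294
  V(3,2) = exp(-r*dt) * [p*4.200000 + (1-p)*6.320177] = 5.283561
  V(3,3) = exp(-r*dt) * [p*6.320177 + (1-p)*8.275757] = 7.318547
  V(2,0) = exp(-r*dt) * [p*0.973383 + (1-p)*3.077294] = 2.050027
  V(2,1) = exp(-r*dt) * [p*3.077294 + (1-p)*5.283561] = 4.205418
  V(2,2) = exp(-r*dt) * [p*5.283561 + (1-p)*7.318547] = 6.323036
  V(1,0) = exp(-r*dt) * [p*2.050027 + (1-p)*4.205418] = 3.152556
  V(1,1) = exp(-r*dt) * [p*4.205418 + (1-p)*6.323036] = 5.287667
  V(0,0) = exp(-r*dt) * [p*3.152556 + (1-p)*5.287667] = 4.244220

Answer: Price = V(0,0) = 4.2442


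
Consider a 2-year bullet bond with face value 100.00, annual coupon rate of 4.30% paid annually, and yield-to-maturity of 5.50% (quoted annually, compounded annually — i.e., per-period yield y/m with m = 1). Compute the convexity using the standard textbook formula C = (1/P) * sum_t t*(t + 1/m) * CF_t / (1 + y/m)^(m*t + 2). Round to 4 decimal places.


Coupon per period c = face * coupon_rate / m = 4.300000
Periods per year m = 1; per-period yield y/m = 0.055000
Number of cashflows N = 2
Cashflows (t years, CF_t, discount factor 1/(1+y/m)^(m*t), PV):
  t = 1.0000: CF_t = 4.300000, DF = 0.947867, PV = 4.075829
  t = 2.0000: CF_t = 104.300000, DF = 0.898452, PV = 93.708587
Price P = sum_t PV_t = 97.784416
Convexity numerator sum_t t*(t + 1/m) * CF_t / (1+y/m)^(m*t + 2):
  t = 1.0000: term = 7.323878
  t = 2.0000: term = 505.156238
Convexity = (1/P) * sum = 512.480115 / 97.784416 = 5.240918

Answer: Convexity = 5.2409


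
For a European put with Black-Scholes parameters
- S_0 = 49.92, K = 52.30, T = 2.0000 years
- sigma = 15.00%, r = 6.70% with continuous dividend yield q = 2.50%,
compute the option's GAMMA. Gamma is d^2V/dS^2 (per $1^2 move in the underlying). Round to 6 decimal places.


Answer: Gamma = 0.034434

Derivation:
d1 = 0.2824908231; d2 = 0.0703587887
phi(d1) = 0.3833376576; exp(-qT) = 0.9512294245; exp(-rT) = 0.8745900646
Gamma = exp(-qT) * phi(d1) / (S * sigma * sqrt(T)) = 0.9512294245 * 0.3833376576 / (49.9200 * 0.1500 * 1.4142135624) = 0.034434


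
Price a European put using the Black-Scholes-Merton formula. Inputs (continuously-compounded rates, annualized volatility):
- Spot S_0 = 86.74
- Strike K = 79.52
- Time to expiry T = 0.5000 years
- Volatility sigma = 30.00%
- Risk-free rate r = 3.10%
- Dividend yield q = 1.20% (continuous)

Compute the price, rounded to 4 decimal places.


Answer: Price = 3.6885

Derivation:
d1 = (ln(S/K) + (r - q + 0.5*sigma^2) * T) / (sigma * sqrt(T)) = 0.56053098
d2 = d1 - sigma * sqrt(T) = 0.34839894
exp(-rT) = 0.98461951; exp(-qT) = 0.99401796
P = K * exp(-rT) * N(-d2) - S_0 * exp(-qT) * N(-d1)
N(-d1) = 0.28755866; N(-d2) = 0.36377030
P = 79.5200 * 0.98461951 * 0.36377030 - 86.7400 * 0.99401796 * 0.28755866 = 3.6885


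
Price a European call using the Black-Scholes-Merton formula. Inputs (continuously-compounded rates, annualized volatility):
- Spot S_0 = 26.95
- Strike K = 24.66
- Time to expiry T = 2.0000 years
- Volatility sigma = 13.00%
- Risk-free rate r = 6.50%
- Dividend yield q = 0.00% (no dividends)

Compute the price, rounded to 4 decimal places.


Answer: Price = 5.5497

Derivation:
d1 = (ln(S/K) + (r - q + 0.5*sigma^2) * T) / (sigma * sqrt(T)) = 1.28204334
d2 = d1 - sigma * sqrt(T) = 1.09819557
exp(-rT) = 0.87809543; exp(-qT) = 1.00000000
C = S_0 * exp(-qT) * N(d1) - K * exp(-rT) * N(d2)
N(d1) = 0.90008628; N(d2) = 0.86394045
C = 26.9500 * 1.00000000 * 0.90008628 - 24.6600 * 0.87809543 * 0.86394045 = 5.5497


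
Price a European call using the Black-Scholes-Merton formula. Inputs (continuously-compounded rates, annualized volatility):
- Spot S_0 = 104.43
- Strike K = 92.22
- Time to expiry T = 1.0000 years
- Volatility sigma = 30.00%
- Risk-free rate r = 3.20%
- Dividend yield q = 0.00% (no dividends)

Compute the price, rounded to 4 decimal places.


Answer: Price = 20.6264

Derivation:
d1 = (ln(S/K) + (r - q + 0.5*sigma^2) * T) / (sigma * sqrt(T)) = 0.67113321
d2 = d1 - sigma * sqrt(T) = 0.37113321
exp(-rT) = 0.96850658; exp(-qT) = 1.00000000
C = S_0 * exp(-qT) * N(d1) - K * exp(-rT) * N(d2)
N(d1) = 0.74893216; N(d2) = 0.64473084
C = 104.4300 * 1.00000000 * 0.74893216 - 92.2200 * 0.96850658 * 0.64473084 = 20.6264


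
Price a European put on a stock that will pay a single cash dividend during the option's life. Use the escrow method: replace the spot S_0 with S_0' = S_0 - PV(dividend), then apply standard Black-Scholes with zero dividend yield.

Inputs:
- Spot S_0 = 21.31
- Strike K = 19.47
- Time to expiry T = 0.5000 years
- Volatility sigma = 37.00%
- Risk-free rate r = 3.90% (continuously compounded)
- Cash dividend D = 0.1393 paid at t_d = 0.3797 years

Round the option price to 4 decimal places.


Answer: Price = 1.2163

Derivation:
PV(D) = D * exp(-r * t_d) = 0.1393 * 0.98530080 = 0.13725240
S_0' = S_0 - PV(D) = 21.3100 - 0.13725240 = 21.17274760
d1 = (ln(S_0'/K) + (r + sigma^2/2)*T) / (sigma*sqrt(T)) = 0.52580095
d2 = d1 - sigma*sqrt(T) = 0.26417144
exp(-rT) = 0.98068890
N(-d1) = 0.29951326; N(-d2) = 0.39582391
P = K * exp(-rT) * N(-d2) - S_0' * N(-d1) = 19.4700 * 0.98068890 * 0.39582391 - 21.17274760 * 0.29951326 = 1.2163


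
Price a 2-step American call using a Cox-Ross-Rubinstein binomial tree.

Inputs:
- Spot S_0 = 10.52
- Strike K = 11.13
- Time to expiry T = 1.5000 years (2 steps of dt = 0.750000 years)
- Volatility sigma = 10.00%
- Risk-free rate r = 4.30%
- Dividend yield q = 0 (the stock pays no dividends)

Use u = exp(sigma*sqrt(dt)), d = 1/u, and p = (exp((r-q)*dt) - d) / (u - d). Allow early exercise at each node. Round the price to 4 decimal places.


dt = T/N = 0.750000
u = exp(sigma*sqrt(dt)) = 1.090463; d = 1/u = 0.917042
p = (exp((r-q)*dt) - d) / (u - d) = 0.667357
Discount per step: exp(-r*dt) = 0.968264
Stock lattice S(k, i) with i counting down-moves:
  k=0: S(0,0) = 10.5200
  k=1: S(1,0) = 11.4717; S(1,1) = 9.6473
  k=2: S(2,0) = 12.5094; S(2,1) = 10.5200; S(2,2) = 8.8470
Terminal payoffs V(N, i) = max(S_T - K, 0):
  V(2,0) = 1.379437; V(2,1) = 0.000000; V(2,2) = 0.000000
Backward induction: V(k, i) = exp(-r*dt) * [p * V(k+1, i) + (1-p) * V(k+1, i+1)]; then take max(V_cont, immediate exercise) for American.
  V(1,0) = exp(-r*dt) * [p*1.379437 + (1-p)*0.000000] = 0.891362; exercise = 0.341673; V(1,0) = max -> 0.891362
  V(1,1) = exp(-r*dt) * [p*0.000000 + (1-p)*0.000000] = 0.000000; exercise = 0.000000; V(1,1) = max -> 0.000000
  V(0,0) = exp(-r*dt) * [p*0.891362 + (1-p)*0.000000] = 0.575978; exercise = 0.000000; V(0,0) = max -> 0.575978

Answer: Price = V(0,0) = 0.5760


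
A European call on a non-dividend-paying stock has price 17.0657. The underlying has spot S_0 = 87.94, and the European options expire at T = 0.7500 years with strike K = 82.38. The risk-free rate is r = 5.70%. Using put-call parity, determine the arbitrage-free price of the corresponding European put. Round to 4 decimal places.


Put-call parity: C - P = S_0 * exp(-qT) - K * exp(-rT).
S_0 * exp(-qT) = 87.9400 * 1.00000000 = 87.94000000
K * exp(-rT) = 82.3800 * 0.95815090 = 78.93247097
P = C - S*exp(-qT) + K*exp(-rT)
P = 17.0657 - 87.94000000 + 78.93247097 = 8.0582

Answer: Put price = 8.0582


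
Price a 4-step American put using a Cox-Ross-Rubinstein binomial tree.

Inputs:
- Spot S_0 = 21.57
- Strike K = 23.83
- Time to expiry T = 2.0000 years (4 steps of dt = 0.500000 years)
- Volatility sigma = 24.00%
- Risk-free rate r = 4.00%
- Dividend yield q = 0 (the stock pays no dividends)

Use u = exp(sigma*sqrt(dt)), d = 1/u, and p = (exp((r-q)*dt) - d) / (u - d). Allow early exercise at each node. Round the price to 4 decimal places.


dt = T/N = 0.500000
u = exp(sigma*sqrt(dt)) = 1.184956; d = 1/u = 0.843913
p = (exp((r-q)*dt) - d) / (u - d) = 0.516909
Discount per step: exp(-r*dt) = 0.980199
Stock lattice S(k, i) with i counting down-moves:
  k=0: S(0,0) = 21.5700
  k=1: S(1,0) = 25.5595; S(1,1) = 18.2032
  k=2: S(2,0) = 30.2869; S(2,1) = 21.5700; S(2,2) = 15.3619
  k=3: S(3,0) = 35.8886; S(3,1) = 25.5595; S(3,2) = 18.2032; S(3,3) = 12.9641
  k=4: S(4,0) = 42.5264; S(4,1) = 30.2869; S(4,2) = 21.5700; S(4,3) = 15.3619; S(4,4) = 10.9406
Terminal payoffs V(N, i) = max(K - S_T, 0):
  V(4,0) = 0.000000; V(4,1) = 0.000000; V(4,2) = 2.260000; V(4,3) = 8.468073; V(4,4) = 12.889397
Backward induction: V(k, i) = exp(-r*dt) * [p * V(k+1, i) + (1-p) * V(k+1, i+1)]; then take max(V_cont, immediate exercise) for American.
  V(3,0) = exp(-r*dt) * [p*0.000000 + (1-p)*0.000000] = 0.000000; exercise = 0.000000; V(3,0) = max -> 0.000000
  V(3,1) = exp(-r*dt) * [p*0.000000 + (1-p)*2.260000] = 1.070167; exercise = 0.000000; V(3,1) = max -> 1.070167
  V(3,2) = exp(-r*dt) * [p*2.260000 + (1-p)*8.468073] = 5.154927; exercise = 5.626792; V(3,2) = max -> 5.626792
  V(3,3) = exp(-r*dt) * [p*8.468073 + (1-p)*12.889397] = 10.394001; exercise = 10.865867; V(3,3) = max -> 10.865867
  V(2,0) = exp(-r*dt) * [p*0.000000 + (1-p)*1.070167] = 0.506751; exercise = 0.000000; V(2,0) = max -> 0.506751
  V(2,1) = exp(-r*dt) * [p*1.070167 + (1-p)*5.626792] = 3.206652; exercise = 2.260000; V(2,1) = max -> 3.206652
  V(2,2) = exp(-r*dt) * [p*5.626792 + (1-p)*10.865867] = 7.996207; exercise = 8.468073; V(2,2) = max -> 8.468073
  V(1,0) = exp(-r*dt) * [p*0.506751 + (1-p)*3.206652] = 1.775187; exercise = 0.000000; V(1,0) = max -> 1.775187
  V(1,1) = exp(-r*dt) * [p*3.206652 + (1-p)*8.468073] = 5.634570; exercise = 5.626792; V(1,1) = max -> 5.634570
  V(0,0) = exp(-r*dt) * [p*1.775187 + (1-p)*5.634570] = 3.567550; exercise = 2.260000; V(0,0) = max -> 3.567550

Answer: Price = V(0,0) = 3.5676
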